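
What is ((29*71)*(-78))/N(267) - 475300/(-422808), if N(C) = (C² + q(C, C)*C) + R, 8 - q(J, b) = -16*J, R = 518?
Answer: 127344971171/128382161034 ≈ 0.99192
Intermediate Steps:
q(J, b) = 8 + 16*J (q(J, b) = 8 - (-16)*J = 8 + 16*J)
N(C) = 518 + C² + C*(8 + 16*C) (N(C) = (C² + (8 + 16*C)*C) + 518 = (C² + C*(8 + 16*C)) + 518 = 518 + C² + C*(8 + 16*C))
((29*71)*(-78))/N(267) - 475300/(-422808) = ((29*71)*(-78))/(518 + 8*267 + 17*267²) - 475300/(-422808) = (2059*(-78))/(518 + 2136 + 17*71289) - 475300*(-1/422808) = -160602/(518 + 2136 + 1211913) + 118825/105702 = -160602/1214567 + 118825/105702 = 127344971171/128382161034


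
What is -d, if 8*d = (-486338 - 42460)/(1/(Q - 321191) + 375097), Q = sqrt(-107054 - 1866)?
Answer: 1705215776969057762449/9676607283513986443304 + 88133*I*sqrt(27230)/9676607283513986443304 ≈ 0.17622 + 1.5029e-15*I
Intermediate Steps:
Q = 2*I*sqrt(27230) (Q = sqrt(-108920) = 2*I*sqrt(27230) ≈ 330.03*I)
d = -264399/(4*(375097 + 1/(-321191 + 2*I*sqrt(27230)))) (d = ((-486338 - 42460)/(1/(2*I*sqrt(27230) - 321191) + 375097))/8 = (-528798/(1/(-321191 + 2*I*sqrt(27230)) + 375097))/8 = (-528798/(375097 + 1/(-321191 + 2*I*sqrt(27230))))/8 = -264399/(4*(375097 + 1/(-321191 + 2*I*sqrt(27230)))) ≈ -0.17622 - 1.5029e-15*I)
-d = -(-1705215776969057762449/9676607283513986443304 - 88133*I*sqrt(27230)/9676607283513986443304) = 1705215776969057762449/9676607283513986443304 + 88133*I*sqrt(27230)/9676607283513986443304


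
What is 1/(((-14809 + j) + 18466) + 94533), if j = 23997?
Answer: 1/122187 ≈ 8.1842e-6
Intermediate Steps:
1/(((-14809 + j) + 18466) + 94533) = 1/(((-14809 + 23997) + 18466) + 94533) = 1/((9188 + 18466) + 94533) = 1/(27654 + 94533) = 1/122187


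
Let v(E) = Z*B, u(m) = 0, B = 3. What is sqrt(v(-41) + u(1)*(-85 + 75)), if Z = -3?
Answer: 3*I ≈ 3.0*I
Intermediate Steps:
v(E) = -9 (v(E) = -3*3 = -9)
sqrt(v(-41) + u(1)*(-85 + 75)) = sqrt(-9 + 0*(-85 + 75)) = sqrt(-9 + 0*(-10)) = sqrt(-9 + 0) = sqrt(-9) = 3*I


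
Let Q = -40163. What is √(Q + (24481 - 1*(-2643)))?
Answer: I*√13039 ≈ 114.19*I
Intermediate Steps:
√(Q + (24481 - 1*(-2643))) = √(-40163 + (24481 - 1*(-2643))) = √(-40163 + (24481 + 2643)) = √(-40163 + 27124) = √(-13039) = I*√13039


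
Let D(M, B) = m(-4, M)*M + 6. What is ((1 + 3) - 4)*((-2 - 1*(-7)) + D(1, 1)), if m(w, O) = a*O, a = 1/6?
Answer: 0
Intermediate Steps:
a = 1/6 ≈ 0.16667
m(w, O) = O/6
D(M, B) = 6 + M**2/6 (D(M, B) = (M/6)*M + 6 = M**2/6 + 6 = 6 + M**2/6)
((1 + 3) - 4)*((-2 - 1*(-7)) + D(1, 1)) = ((1 + 3) - 4)*((-2 - 1*(-7)) + (6 + (1/6)*1**2)) = (4 - 4)*((-2 + 7) + (6 + (1/6)*1)) = 0*(5 + (6 + 1/6)) = 0*(5 + 37/6) = 0*(67/6) = 0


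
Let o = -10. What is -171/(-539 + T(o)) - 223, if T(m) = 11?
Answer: -39191/176 ≈ -222.68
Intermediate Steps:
-171/(-539 + T(o)) - 223 = -171/(-539 + 11) - 223 = -171/(-528) - 223 = -1/528*(-171) - 223 = 57/176 - 223 = -39191/176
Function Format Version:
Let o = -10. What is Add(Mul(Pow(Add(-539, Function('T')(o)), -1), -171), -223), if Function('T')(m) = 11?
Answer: Rational(-39191, 176) ≈ -222.68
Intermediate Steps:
Add(Mul(Pow(Add(-539, Function('T')(o)), -1), -171), -223) = Add(Mul(Pow(Add(-539, 11), -1), -171), -223) = Add(Mul(Pow(-528, -1), -171), -223) = Add(Mul(Rational(-1, 528), -171), -223) = Add(Rational(57, 176), -223) = Rational(-39191, 176)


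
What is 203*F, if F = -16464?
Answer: -3342192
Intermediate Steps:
203*F = 203*(-16464) = -3342192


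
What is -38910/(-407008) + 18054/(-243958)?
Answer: 536070837/24823214416 ≈ 0.021596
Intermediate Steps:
-38910/(-407008) + 18054/(-243958) = -38910*(-1/407008) + 18054*(-1/243958) = 19455/203504 - 9027/121979 = 536070837/24823214416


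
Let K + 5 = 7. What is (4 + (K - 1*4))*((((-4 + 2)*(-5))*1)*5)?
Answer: 100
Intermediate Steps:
K = 2 (K = -5 + 7 = 2)
(4 + (K - 1*4))*((((-4 + 2)*(-5))*1)*5) = (4 + (2 - 1*4))*((((-4 + 2)*(-5))*1)*5) = (4 + (2 - 4))*((-2*(-5)*1)*5) = (4 - 2)*((10*1)*5) = 2*(10*5) = 2*50 = 100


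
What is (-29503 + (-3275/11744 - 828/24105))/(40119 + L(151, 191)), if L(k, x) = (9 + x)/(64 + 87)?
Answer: -420387371088439/571667243673760 ≈ -0.73537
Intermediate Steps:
L(k, x) = 9/151 + x/151 (L(k, x) = (9 + x)/151 = (9 + x)*(1/151) = 9/151 + x/151)
(-29503 + (-3275/11744 - 828/24105))/(40119 + L(151, 191)) = (-29503 + (-3275/11744 - 828/24105))/(40119 + (9/151 + (1/151)*191)) = (-29503 + (-3275*1/11744 - 828*1/24105))/(40119 + (9/151 + 191/151)) = (-29503 + (-3275/11744 - 276/8035))/(40119 + 200/151) = (-29503 - 29555969/94363040)/(6058169/151) = -2784022325089/94363040*151/6058169 = -420387371088439/571667243673760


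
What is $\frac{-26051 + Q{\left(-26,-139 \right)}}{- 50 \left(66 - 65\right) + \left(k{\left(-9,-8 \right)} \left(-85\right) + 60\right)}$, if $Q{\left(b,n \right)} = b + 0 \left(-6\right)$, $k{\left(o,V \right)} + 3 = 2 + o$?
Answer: $- \frac{26077}{860} \approx -30.322$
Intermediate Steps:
$k{\left(o,V \right)} = -1 + o$ ($k{\left(o,V \right)} = -3 + \left(2 + o\right) = -1 + o$)
$Q{\left(b,n \right)} = b$ ($Q{\left(b,n \right)} = b + 0 = b$)
$\frac{-26051 + Q{\left(-26,-139 \right)}}{- 50 \left(66 - 65\right) + \left(k{\left(-9,-8 \right)} \left(-85\right) + 60\right)} = \frac{-26051 - 26}{- 50 \left(66 - 65\right) + \left(\left(-1 - 9\right) \left(-85\right) + 60\right)} = - \frac{26077}{\left(-50\right) 1 + \left(\left(-10\right) \left(-85\right) + 60\right)} = - \frac{26077}{-50 + \left(850 + 60\right)} = - \frac{26077}{-50 + 910} = - \frac{26077}{860}$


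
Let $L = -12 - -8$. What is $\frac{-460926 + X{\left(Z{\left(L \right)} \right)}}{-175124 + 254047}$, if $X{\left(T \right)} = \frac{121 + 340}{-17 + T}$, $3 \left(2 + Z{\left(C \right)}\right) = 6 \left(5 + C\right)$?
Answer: $- \frac{7836203}{1341691} \approx -5.8405$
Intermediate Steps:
$L = -4$ ($L = -12 + 8 = -4$)
$Z{\left(C \right)} = 8 + 2 C$ ($Z{\left(C \right)} = -2 + \frac{6 \left(5 + C\right)}{3} = -2 + \frac{30 + 6 C}{3} = -2 + \left(10 + 2 C\right) = 8 + 2 C$)
$X{\left(T \right)} = \frac{461}{-17 + T}$
$\frac{-460926 + X{\left(Z{\left(L \right)} \right)}}{-175124 + 254047} = \frac{-460926 + \frac{461}{-17 + \left(8 + 2 \left(-4\right)\right)}}{-175124 + 254047} = \frac{-460926 + \frac{461}{-17 + \left(8 - 8\right)}}{78923} = \left(-460926 + \frac{461}{-17 + 0}\right) \frac{1}{78923} = \left(-460926 + \frac{461}{-17}\right) \frac{1}{78923} = \left(-460926 + 461 \left(- \frac{1}{17}\right)\right) \frac{1}{78923} = \left(-460926 - \frac{461}{17}\right) \frac{1}{78923} = \left(- \frac{7836203}{17}\right) \frac{1}{78923} = - \frac{7836203}{1341691}$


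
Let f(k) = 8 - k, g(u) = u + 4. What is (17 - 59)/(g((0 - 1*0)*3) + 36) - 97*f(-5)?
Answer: -25241/20 ≈ -1262.1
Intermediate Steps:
g(u) = 4 + u
(17 - 59)/(g((0 - 1*0)*3) + 36) - 97*f(-5) = (17 - 59)/((4 + (0 - 1*0)*3) + 36) - 97*(8 - 1*(-5)) = -42/((4 + (0 + 0)*3) + 36) - 97*(8 + 5) = -42/((4 + 0*3) + 36) - 97*13 = -42/((4 + 0) + 36) - 1261 = -42/(4 + 36) - 1261 = -42/40 - 1261 = -42*1/40 - 1261 = -21/20 - 1261 = -25241/20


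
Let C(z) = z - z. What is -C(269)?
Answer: 0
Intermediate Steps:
C(z) = 0
-C(269) = -1*0 = 0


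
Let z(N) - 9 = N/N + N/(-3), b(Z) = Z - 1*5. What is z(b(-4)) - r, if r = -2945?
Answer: 2958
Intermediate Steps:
b(Z) = -5 + Z (b(Z) = Z - 5 = -5 + Z)
z(N) = 10 - N/3 (z(N) = 9 + (N/N + N/(-3)) = 9 + (1 + N*(-⅓)) = 9 + (1 - N/3) = 10 - N/3)
z(b(-4)) - r = (10 - (-5 - 4)/3) - 1*(-2945) = (10 - ⅓*(-9)) + 2945 = (10 + 3) + 2945 = 13 + 2945 = 2958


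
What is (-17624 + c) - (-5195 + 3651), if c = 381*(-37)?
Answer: -30177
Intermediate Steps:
c = -14097
(-17624 + c) - (-5195 + 3651) = (-17624 - 14097) - (-5195 + 3651) = -31721 - 1*(-1544) = -31721 + 1544 = -30177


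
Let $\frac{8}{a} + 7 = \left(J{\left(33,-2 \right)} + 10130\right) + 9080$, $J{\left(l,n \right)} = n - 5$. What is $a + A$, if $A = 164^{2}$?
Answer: $\frac{129073906}{4799} \approx 26896.0$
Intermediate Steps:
$J{\left(l,n \right)} = -5 + n$ ($J{\left(l,n \right)} = n - 5 = -5 + n$)
$a = \frac{2}{4799}$ ($a = \frac{8}{-7 + \left(\left(\left(-5 - 2\right) + 10130\right) + 9080\right)} = \frac{8}{-7 + \left(\left(-7 + 10130\right) + 9080\right)} = \frac{8}{-7 + \left(10123 + 9080\right)} = \frac{8}{-7 + 19203} = \frac{8}{19196} = 8 \cdot \frac{1}{19196} = \frac{2}{4799} \approx 0.00041675$)
$A = 26896$
$a + A = \frac{2}{4799} + 26896 = \frac{129073906}{4799}$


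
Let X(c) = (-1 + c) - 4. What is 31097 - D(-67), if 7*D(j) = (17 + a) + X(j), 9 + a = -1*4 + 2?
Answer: 217745/7 ≈ 31106.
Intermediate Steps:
X(c) = -5 + c
a = -11 (a = -9 + (-1*4 + 2) = -9 + (-4 + 2) = -9 - 2 = -11)
D(j) = ⅐ + j/7 (D(j) = ((17 - 11) + (-5 + j))/7 = (6 + (-5 + j))/7 = (1 + j)/7 = ⅐ + j/7)
31097 - D(-67) = 31097 - (⅐ + (⅐)*(-67)) = 31097 - (⅐ - 67/7) = 31097 - 1*(-66/7) = 31097 + 66/7 = 217745/7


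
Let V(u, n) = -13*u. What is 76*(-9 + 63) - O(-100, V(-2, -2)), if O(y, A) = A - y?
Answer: 3978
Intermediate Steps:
76*(-9 + 63) - O(-100, V(-2, -2)) = 76*(-9 + 63) - (-13*(-2) - 1*(-100)) = 76*54 - (26 + 100) = 4104 - 1*126 = 4104 - 126 = 3978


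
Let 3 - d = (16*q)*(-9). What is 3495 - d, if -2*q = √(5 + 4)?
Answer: 3708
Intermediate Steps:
q = -3/2 (q = -√(5 + 4)/2 = -√9/2 = -½*3 = -3/2 ≈ -1.5000)
d = -213 (d = 3 - 16*(-3/2)*(-9) = 3 - (-24)*(-9) = 3 - 1*216 = 3 - 216 = -213)
3495 - d = 3495 - 1*(-213) = 3495 + 213 = 3708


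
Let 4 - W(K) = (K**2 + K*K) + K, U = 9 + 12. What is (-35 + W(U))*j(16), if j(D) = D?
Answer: -14944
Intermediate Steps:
U = 21
W(K) = 4 - K - 2*K**2 (W(K) = 4 - ((K**2 + K*K) + K) = 4 - ((K**2 + K**2) + K) = 4 - (2*K**2 + K) = 4 - (K + 2*K**2) = 4 + (-K - 2*K**2) = 4 - K - 2*K**2)
(-35 + W(U))*j(16) = (-35 + (4 - 1*21 - 2*21**2))*16 = (-35 + (4 - 21 - 2*441))*16 = (-35 + (4 - 21 - 882))*16 = (-35 - 899)*16 = -934*16 = -14944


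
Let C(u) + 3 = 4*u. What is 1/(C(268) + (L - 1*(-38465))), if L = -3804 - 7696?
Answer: 1/28034 ≈ 3.5671e-5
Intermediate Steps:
C(u) = -3 + 4*u
L = -11500
1/(C(268) + (L - 1*(-38465))) = 1/((-3 + 4*268) + (-11500 - 1*(-38465))) = 1/((-3 + 1072) + (-11500 + 38465)) = 1/(1069 + 26965) = 1/28034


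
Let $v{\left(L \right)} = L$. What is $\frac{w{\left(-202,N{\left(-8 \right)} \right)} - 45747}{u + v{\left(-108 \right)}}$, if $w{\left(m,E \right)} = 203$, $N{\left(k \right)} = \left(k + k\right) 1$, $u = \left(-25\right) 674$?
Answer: $\frac{22772}{8479} \approx 2.6857$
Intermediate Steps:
$u = -16850$
$N{\left(k \right)} = 2 k$ ($N{\left(k \right)} = 2 k 1 = 2 k$)
$\frac{w{\left(-202,N{\left(-8 \right)} \right)} - 45747}{u + v{\left(-108 \right)}} = \frac{203 - 45747}{-16850 - 108} = - \frac{45544}{-16958} = \left(-45544\right) \left(- \frac{1}{16958}\right) = \frac{22772}{8479}$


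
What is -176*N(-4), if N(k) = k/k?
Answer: -176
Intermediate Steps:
N(k) = 1
-176*N(-4) = -176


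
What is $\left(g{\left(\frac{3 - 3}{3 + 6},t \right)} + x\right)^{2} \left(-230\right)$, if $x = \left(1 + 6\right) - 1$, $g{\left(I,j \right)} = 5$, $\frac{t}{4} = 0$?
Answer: $-27830$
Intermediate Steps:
$t = 0$ ($t = 4 \cdot 0 = 0$)
$x = 6$ ($x = 7 - 1 = 6$)
$\left(g{\left(\frac{3 - 3}{3 + 6},t \right)} + x\right)^{2} \left(-230\right) = \left(5 + 6\right)^{2} \left(-230\right) = 11^{2} \left(-230\right) = 121 \left(-230\right) = -27830$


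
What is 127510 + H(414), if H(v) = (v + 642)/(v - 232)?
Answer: 11603938/91 ≈ 1.2752e+5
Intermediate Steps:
H(v) = (642 + v)/(-232 + v)
127510 + H(414) = 127510 + (642 + 414)/(-232 + 414) = 127510 + 1056/182 = 127510 + (1/182)*1056 = 127510 + 528/91 = 11603938/91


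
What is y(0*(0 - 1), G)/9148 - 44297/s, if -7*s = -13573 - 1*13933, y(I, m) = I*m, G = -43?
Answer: -310079/27506 ≈ -11.273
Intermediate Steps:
s = 27506/7 (s = -(-13573 - 1*13933)/7 = -(-13573 - 13933)/7 = -⅐*(-27506) = 27506/7 ≈ 3929.4)
y(0*(0 - 1), G)/9148 - 44297/s = ((0*(0 - 1))*(-43))/9148 - 44297/27506/7 = ((0*(-1))*(-43))*(1/9148) - 44297*7/27506 = (0*(-43))*(1/9148) - 310079/27506 = 0*(1/9148) - 310079/27506 = 0 - 310079/27506 = -310079/27506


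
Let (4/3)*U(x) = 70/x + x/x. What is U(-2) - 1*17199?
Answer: -34449/2 ≈ -17225.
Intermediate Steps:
U(x) = ¾ + 105/(2*x) (U(x) = 3*(70/x + x/x)/4 = 3*(70/x + 1)/4 = 3*(1 + 70/x)/4 = ¾ + 105/(2*x))
U(-2) - 1*17199 = (¾)*(70 - 2)/(-2) - 1*17199 = (¾)*(-½)*68 - 17199 = -51/2 - 17199 = -34449/2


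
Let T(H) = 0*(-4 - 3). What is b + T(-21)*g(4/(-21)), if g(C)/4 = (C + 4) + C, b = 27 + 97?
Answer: 124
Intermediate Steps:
b = 124
T(H) = 0 (T(H) = 0*(-7) = 0)
g(C) = 16 + 8*C (g(C) = 4*((C + 4) + C) = 4*((4 + C) + C) = 4*(4 + 2*C) = 16 + 8*C)
b + T(-21)*g(4/(-21)) = 124 + 0*(16 + 8*(4/(-21))) = 124 + 0*(16 + 8*(4*(-1/21))) = 124 + 0*(16 + 8*(-4/21)) = 124 + 0*(16 - 32/21) = 124 + 0*(304/21) = 124 + 0 = 124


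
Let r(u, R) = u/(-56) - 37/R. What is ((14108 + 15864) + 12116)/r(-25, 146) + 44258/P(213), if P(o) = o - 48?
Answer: 3158235258/14465 ≈ 2.1834e+5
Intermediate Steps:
r(u, R) = -37/R - u/56 (r(u, R) = u*(-1/56) - 37/R = -u/56 - 37/R = -37/R - u/56)
P(o) = -48 + o
((14108 + 15864) + 12116)/r(-25, 146) + 44258/P(213) = ((14108 + 15864) + 12116)/(-37/146 - 1/56*(-25)) + 44258/(-48 + 213) = (29972 + 12116)/(-37*1/146 + 25/56) + 44258/165 = 42088/(-37/146 + 25/56) + 44258*(1/165) = 42088/(789/4088) + 44258/165 = 42088*(4088/789) + 44258/165 = 172055744/789 + 44258/165 = 3158235258/14465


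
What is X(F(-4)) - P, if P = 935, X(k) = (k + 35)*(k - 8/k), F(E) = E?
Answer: -997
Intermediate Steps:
X(k) = (35 + k)*(k - 8/k)
X(F(-4)) - P = (-8 + (-4)² - 280/(-4) + 35*(-4)) - 1*935 = (-8 + 16 - 280*(-¼) - 140) - 935 = (-8 + 16 + 70 - 140) - 935 = -62 - 935 = -997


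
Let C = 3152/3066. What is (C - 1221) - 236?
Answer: -2232005/1533 ≈ -1456.0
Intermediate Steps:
C = 1576/1533 (C = 3152*(1/3066) = 1576/1533 ≈ 1.0280)
(C - 1221) - 236 = (1576/1533 - 1221) - 236 = -1870217/1533 - 236 = -2232005/1533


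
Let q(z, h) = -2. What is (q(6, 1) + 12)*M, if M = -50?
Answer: -500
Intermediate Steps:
(q(6, 1) + 12)*M = (-2 + 12)*(-50) = 10*(-50) = -500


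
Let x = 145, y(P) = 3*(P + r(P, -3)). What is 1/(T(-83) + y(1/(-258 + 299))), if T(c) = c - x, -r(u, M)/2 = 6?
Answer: -41/10821 ≈ -0.0037889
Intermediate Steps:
r(u, M) = -12 (r(u, M) = -2*6 = -12)
y(P) = -36 + 3*P (y(P) = 3*(P - 12) = 3*(-12 + P) = -36 + 3*P)
T(c) = -145 + c (T(c) = c - 1*145 = c - 145 = -145 + c)
1/(T(-83) + y(1/(-258 + 299))) = 1/((-145 - 83) + (-36 + 3/(-258 + 299))) = 1/(-228 + (-36 + 3/41)) = 1/(-228 - 1473/41) = 1/(-10821/41) = -41/10821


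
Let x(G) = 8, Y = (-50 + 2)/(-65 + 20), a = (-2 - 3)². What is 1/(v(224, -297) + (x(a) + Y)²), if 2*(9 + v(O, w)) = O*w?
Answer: -225/7467929 ≈ -3.0129e-5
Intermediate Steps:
a = 25 (a = (-5)² = 25)
v(O, w) = -9 + O*w/2 (v(O, w) = -9 + (O*w)/2 = -9 + O*w/2)
Y = 16/15 (Y = -48/(-45) = -48*(-1/45) = 16/15 ≈ 1.0667)
1/(v(224, -297) + (x(a) + Y)²) = 1/((-9 + (½)*224*(-297)) + (8 + 16/15)²) = 1/((-9 - 33264) + (136/15)²) = 1/(-33273 + 18496/225) = 1/(-7467929/225) = -225/7467929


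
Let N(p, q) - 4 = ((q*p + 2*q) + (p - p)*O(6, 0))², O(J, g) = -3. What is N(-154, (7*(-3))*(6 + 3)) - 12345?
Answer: 825285643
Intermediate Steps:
N(p, q) = 4 + (2*q + p*q)² (N(p, q) = 4 + ((q*p + 2*q) + (p - p)*(-3))² = 4 + ((p*q + 2*q) + 0*(-3))² = 4 + ((2*q + p*q) + 0)² = 4 + (2*q + p*q)²)
N(-154, (7*(-3))*(6 + 3)) - 12345 = (4 + ((7*(-3))*(6 + 3))²*(2 - 154)²) - 12345 = (4 + (-21*9)²*(-152)²) - 12345 = (4 + (-189)²*23104) - 12345 = (4 + 35721*23104) - 12345 = (4 + 825297984) - 12345 = 825297988 - 12345 = 825285643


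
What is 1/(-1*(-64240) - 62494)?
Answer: 1/1746 ≈ 0.00057274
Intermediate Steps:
1/(-1*(-64240) - 62494) = 1/(64240 - 62494) = 1/1746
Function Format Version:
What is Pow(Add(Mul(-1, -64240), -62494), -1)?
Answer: Rational(1, 1746) ≈ 0.00057274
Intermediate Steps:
Pow(Add(Mul(-1, -64240), -62494), -1) = Pow(Add(64240, -62494), -1) = Pow(1746, -1) = Rational(1, 1746)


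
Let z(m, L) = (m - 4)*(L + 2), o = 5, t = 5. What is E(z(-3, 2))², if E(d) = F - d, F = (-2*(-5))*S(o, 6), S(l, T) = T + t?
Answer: 19044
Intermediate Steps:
S(l, T) = 5 + T (S(l, T) = T + 5 = 5 + T)
z(m, L) = (-4 + m)*(2 + L)
F = 110 (F = (-2*(-5))*(5 + 6) = 10*11 = 110)
E(d) = 110 - d
E(z(-3, 2))² = (110 - (-8 - 4*2 + 2*(-3) + 2*(-3)))² = (110 - (-8 - 8 - 6 - 6))² = (110 - 1*(-28))² = (110 + 28)² = 138² = 19044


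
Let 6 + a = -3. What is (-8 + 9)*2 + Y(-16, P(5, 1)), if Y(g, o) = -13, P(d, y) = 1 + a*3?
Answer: -11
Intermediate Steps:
a = -9 (a = -6 - 3 = -9)
P(d, y) = -26 (P(d, y) = 1 - 9*3 = 1 - 27 = -26)
(-8 + 9)*2 + Y(-16, P(5, 1)) = (-8 + 9)*2 - 13 = 1*2 - 13 = 2 - 13 = -11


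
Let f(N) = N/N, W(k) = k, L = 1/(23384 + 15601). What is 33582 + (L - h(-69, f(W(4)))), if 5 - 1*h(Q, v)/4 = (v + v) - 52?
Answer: 1300617571/38985 ≈ 33362.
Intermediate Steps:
L = 1/38985 ≈ 2.5651e-5
f(N) = 1
h(Q, v) = 228 - 8*v (h(Q, v) = 20 - 4*((v + v) - 52) = 20 - 4*(2*v - 52) = 20 - 4*(-52 + 2*v) = 20 + (208 - 8*v) = 228 - 8*v)
33582 + (L - h(-69, f(W(4)))) = 33582 + (1/38985 - (228 - 8*1)) = 33582 + (1/38985 - (228 - 8)) = 33582 + (1/38985 - 1*220) = 33582 + (1/38985 - 220) = 33582 - 8576699/38985 = 1300617571/38985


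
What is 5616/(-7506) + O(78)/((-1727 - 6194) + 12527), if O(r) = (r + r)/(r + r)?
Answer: -478885/640234 ≈ -0.74798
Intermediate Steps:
O(r) = 1 (O(r) = (2*r)/((2*r)) = (2*r)*(1/(2*r)) = 1)
5616/(-7506) + O(78)/((-1727 - 6194) + 12527) = 5616/(-7506) + 1/((-1727 - 6194) + 12527) = 5616*(-1/7506) + 1/(-7921 + 12527) = -104/139 + 1/4606 = -478885/640234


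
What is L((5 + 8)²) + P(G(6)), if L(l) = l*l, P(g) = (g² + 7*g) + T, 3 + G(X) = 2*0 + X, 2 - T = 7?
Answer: 28586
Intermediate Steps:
T = -5 (T = 2 - 1*7 = 2 - 7 = -5)
G(X) = -3 + X (G(X) = -3 + (2*0 + X) = -3 + (0 + X) = -3 + X)
P(g) = -5 + g² + 7*g (P(g) = (g² + 7*g) - 5 = -5 + g² + 7*g)
L(l) = l²
L((5 + 8)²) + P(G(6)) = ((5 + 8)²)² + (-5 + (-3 + 6)² + 7*(-3 + 6)) = (13²)² + (-5 + 3² + 7*3) = 169² + (-5 + 9 + 21) = 28561 + 25 = 28586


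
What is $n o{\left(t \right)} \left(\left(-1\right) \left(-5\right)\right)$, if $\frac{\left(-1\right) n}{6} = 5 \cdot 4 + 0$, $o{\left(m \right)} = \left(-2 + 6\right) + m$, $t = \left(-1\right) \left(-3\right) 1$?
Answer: $-4200$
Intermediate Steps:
$t = 3$ ($t = 3 \cdot 1 = 3$)
$o{\left(m \right)} = 4 + m$
$n = -120$ ($n = - 6 \left(5 \cdot 4 + 0\right) = - 6 \left(20 + 0\right) = \left(-6\right) 20 = -120$)
$n o{\left(t \right)} \left(\left(-1\right) \left(-5\right)\right) = - 120 \left(4 + 3\right) \left(\left(-1\right) \left(-5\right)\right) = \left(-120\right) 7 \cdot 5 = \left(-840\right) 5 = -4200$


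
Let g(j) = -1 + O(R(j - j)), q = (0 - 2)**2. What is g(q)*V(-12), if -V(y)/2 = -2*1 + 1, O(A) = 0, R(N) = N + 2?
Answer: -2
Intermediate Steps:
R(N) = 2 + N
q = 4 (q = (-2)**2 = 4)
g(j) = -1 (g(j) = -1 + 0 = -1)
V(y) = 2 (V(y) = -2*(-2*1 + 1) = -2*(-2 + 1) = -2*(-1) = 2)
g(q)*V(-12) = -1*2 = -2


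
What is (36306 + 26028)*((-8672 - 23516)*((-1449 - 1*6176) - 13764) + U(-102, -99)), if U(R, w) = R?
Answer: 42915028516020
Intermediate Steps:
(36306 + 26028)*((-8672 - 23516)*((-1449 - 1*6176) - 13764) + U(-102, -99)) = (36306 + 26028)*((-8672 - 23516)*((-1449 - 1*6176) - 13764) - 102) = 62334*(-32188*((-1449 - 6176) - 13764) - 102) = 62334*(-32188*(-7625 - 13764) - 102) = 62334*(-32188*(-21389) - 102) = 62334*(688469132 - 102) = 62334*688469030 = 42915028516020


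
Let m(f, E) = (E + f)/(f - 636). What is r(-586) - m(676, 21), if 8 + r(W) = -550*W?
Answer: 12890983/40 ≈ 3.2227e+5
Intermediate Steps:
m(f, E) = (E + f)/(-636 + f)
r(W) = -8 - 550*W
r(-586) - m(676, 21) = (-8 - 550*(-586)) - (21 + 676)/(-636 + 676) = (-8 + 322300) - 697/40 = 322292 - 697/40 = 12890983/40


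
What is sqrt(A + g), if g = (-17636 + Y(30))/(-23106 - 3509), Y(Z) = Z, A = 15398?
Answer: 3636*sqrt(825065)/26615 ≈ 124.09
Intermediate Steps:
g = 17606/26615 (g = (-17636 + 30)/(-23106 - 3509) = -17606/(-26615) = -17606*(-1/26615) = 17606/26615 ≈ 0.66151)
sqrt(A + g) = sqrt(15398 + 17606/26615) = sqrt(409835376/26615) = 3636*sqrt(825065)/26615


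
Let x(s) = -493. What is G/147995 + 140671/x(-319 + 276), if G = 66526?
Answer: -20785807327/72961535 ≈ -284.89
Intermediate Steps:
G/147995 + 140671/x(-319 + 276) = 66526/147995 + 140671/(-493) = 66526*(1/147995) + 140671*(-1/493) = 66526/147995 - 140671/493 = -20785807327/72961535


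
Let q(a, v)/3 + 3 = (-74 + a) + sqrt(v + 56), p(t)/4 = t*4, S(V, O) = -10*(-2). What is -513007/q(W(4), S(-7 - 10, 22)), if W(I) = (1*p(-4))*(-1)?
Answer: 6669091/279 + 1026014*sqrt(19)/279 ≈ 39933.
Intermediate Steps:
S(V, O) = 20
p(t) = 16*t (p(t) = 4*(t*4) = 4*(4*t) = 16*t)
W(I) = 64 (W(I) = (1*(16*(-4)))*(-1) = (1*(-64))*(-1) = -64*(-1) = 64)
q(a, v) = -231 + 3*a + 3*sqrt(56 + v) (q(a, v) = -9 + 3*((-74 + a) + sqrt(v + 56)) = -9 + 3*((-74 + a) + sqrt(56 + v)) = -9 + 3*(-74 + a + sqrt(56 + v)) = -9 + (-222 + 3*a + 3*sqrt(56 + v)) = -231 + 3*a + 3*sqrt(56 + v))
-513007/q(W(4), S(-7 - 10, 22)) = -513007/(-231 + 3*64 + 3*sqrt(56 + 20)) = -513007/(-231 + 192 + 3*sqrt(76)) = -513007/(-231 + 192 + 3*(2*sqrt(19))) = -513007/(-231 + 192 + 6*sqrt(19)) = -513007/(-39 + 6*sqrt(19))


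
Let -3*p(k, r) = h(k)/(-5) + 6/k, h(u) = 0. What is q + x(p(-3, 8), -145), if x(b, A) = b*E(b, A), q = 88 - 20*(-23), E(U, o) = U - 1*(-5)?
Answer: 4966/9 ≈ 551.78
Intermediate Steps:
E(U, o) = 5 + U (E(U, o) = U + 5 = 5 + U)
q = 548 (q = 88 + 460 = 548)
p(k, r) = -2/k (p(k, r) = -(0/(-5) + 6/k)/3 = -(0*(-⅕) + 6/k)/3 = -(0 + 6/k)/3 = -2/k)
x(b, A) = b*(5 + b)
q + x(p(-3, 8), -145) = 548 + (-2/(-3))*(5 - 2/(-3)) = 548 + (-2*(-⅓))*(5 - 2*(-⅓)) = 548 + 2*(5 + ⅔)/3 = 548 + (⅔)*(17/3) = 548 + 34/9 = 4966/9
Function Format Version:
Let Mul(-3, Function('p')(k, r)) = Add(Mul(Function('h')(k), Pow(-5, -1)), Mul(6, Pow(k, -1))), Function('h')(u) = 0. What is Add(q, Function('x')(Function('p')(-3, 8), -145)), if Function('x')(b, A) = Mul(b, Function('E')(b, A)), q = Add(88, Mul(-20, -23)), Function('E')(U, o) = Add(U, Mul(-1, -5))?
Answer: Rational(4966, 9) ≈ 551.78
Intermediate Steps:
Function('E')(U, o) = Add(5, U) (Function('E')(U, o) = Add(U, 5) = Add(5, U))
q = 548 (q = Add(88, 460) = 548)
Function('p')(k, r) = Mul(-2, Pow(k, -1)) (Function('p')(k, r) = Mul(Rational(-1, 3), Add(Mul(0, Pow(-5, -1)), Mul(6, Pow(k, -1)))) = Mul(Rational(-1, 3), Add(Mul(0, Rational(-1, 5)), Mul(6, Pow(k, -1)))) = Mul(Rational(-1, 3), Add(0, Mul(6, Pow(k, -1)))) = Mul(Rational(-1, 3), Mul(6, Pow(k, -1))) = Mul(-2, Pow(k, -1)))
Function('x')(b, A) = Mul(b, Add(5, b))
Add(q, Function('x')(Function('p')(-3, 8), -145)) = Add(548, Mul(Mul(-2, Pow(-3, -1)), Add(5, Mul(-2, Pow(-3, -1))))) = Add(548, Mul(Mul(-2, Rational(-1, 3)), Add(5, Mul(-2, Rational(-1, 3))))) = Add(548, Mul(Rational(2, 3), Add(5, Rational(2, 3)))) = Add(548, Mul(Rational(2, 3), Rational(17, 3))) = Add(548, Rational(34, 9)) = Rational(4966, 9)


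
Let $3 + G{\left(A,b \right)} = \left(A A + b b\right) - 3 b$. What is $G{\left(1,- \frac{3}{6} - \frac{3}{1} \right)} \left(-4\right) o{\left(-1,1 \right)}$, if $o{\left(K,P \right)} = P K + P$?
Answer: $0$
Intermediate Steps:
$G{\left(A,b \right)} = -3 + A^{2} + b^{2} - 3 b$ ($G{\left(A,b \right)} = -3 - \left(3 b - A A - b b\right) = -3 - \left(- A^{2} - b^{2} + 3 b\right) = -3 + \left(A^{2} + b^{2} - 3 b\right) = -3 + A^{2} + b^{2} - 3 b$)
$o{\left(K,P \right)} = P + K P$ ($o{\left(K,P \right)} = K P + P = P + K P$)
$G{\left(1,- \frac{3}{6} - \frac{3}{1} \right)} \left(-4\right) o{\left(-1,1 \right)} = \left(-3 + 1^{2} + \left(- \frac{3}{6} - \frac{3}{1}\right)^{2} - 3 \left(- \frac{3}{6} - \frac{3}{1}\right)\right) \left(-4\right) 1 \left(1 - 1\right) = \left(-3 + 1 + \left(\left(-3\right) \frac{1}{6} - 3\right)^{2} - 3 \left(\left(-3\right) \frac{1}{6} - 3\right)\right) \left(-4\right) 1 \cdot 0 = \left(-3 + 1 + \left(- \frac{1}{2} - 3\right)^{2} - 3 \left(- \frac{1}{2} - 3\right)\right) \left(-4\right) 0 = \left(-3 + 1 + \left(- \frac{7}{2}\right)^{2} - - \frac{21}{2}\right) \left(-4\right) 0 = \left(-3 + 1 + \frac{49}{4} + \frac{21}{2}\right) \left(-4\right) 0 = \frac{83}{4} \left(-4\right) 0 = \left(-83\right) 0 = 0$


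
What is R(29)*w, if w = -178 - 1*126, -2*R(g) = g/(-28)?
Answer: -1102/7 ≈ -157.43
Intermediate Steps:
R(g) = g/56 (R(g) = -g/(2*(-28)) = -g*(-1)/(2*28) = -(-1)*g/56 = g/56)
w = -304 (w = -178 - 126 = -304)
R(29)*w = ((1/56)*29)*(-304) = (29/56)*(-304) = -1102/7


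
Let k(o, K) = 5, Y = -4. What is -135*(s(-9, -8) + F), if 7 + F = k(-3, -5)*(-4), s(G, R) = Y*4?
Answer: 5805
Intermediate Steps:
s(G, R) = -16 (s(G, R) = -4*4 = -16)
F = -27 (F = -7 + 5*(-4) = -7 - 20 = -27)
-135*(s(-9, -8) + F) = -135*(-16 - 27) = -135*(-43) = 5805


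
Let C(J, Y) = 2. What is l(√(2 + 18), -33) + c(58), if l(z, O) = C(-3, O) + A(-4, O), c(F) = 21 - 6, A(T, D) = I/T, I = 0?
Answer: 17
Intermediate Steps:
A(T, D) = 0 (A(T, D) = 0/T = 0)
c(F) = 15
l(z, O) = 2 (l(z, O) = 2 + 0 = 2)
l(√(2 + 18), -33) + c(58) = 2 + 15 = 17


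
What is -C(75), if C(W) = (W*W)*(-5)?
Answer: 28125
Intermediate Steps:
C(W) = -5*W² (C(W) = W²*(-5) = -5*W²)
-C(75) = -(-5)*75² = -(-5)*5625 = -1*(-28125) = 28125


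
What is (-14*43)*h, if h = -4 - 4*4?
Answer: 12040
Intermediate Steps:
h = -20 (h = -4 - 16 = -20)
(-14*43)*h = -14*43*(-20) = -602*(-20) = 12040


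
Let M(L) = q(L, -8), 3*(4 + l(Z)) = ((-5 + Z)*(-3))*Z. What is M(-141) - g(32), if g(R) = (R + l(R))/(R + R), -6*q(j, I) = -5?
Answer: 667/48 ≈ 13.896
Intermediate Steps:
q(j, I) = ⅚ (q(j, I) = -⅙*(-5) = ⅚)
l(Z) = -4 + Z*(15 - 3*Z)/3 (l(Z) = -4 + (((-5 + Z)*(-3))*Z)/3 = -4 + ((15 - 3*Z)*Z)/3 = -4 + (Z*(15 - 3*Z))/3 = -4 + Z*(15 - 3*Z)/3)
M(L) = ⅚
g(R) = (-4 - R² + 6*R)/(2*R) (g(R) = (R + (-4 - R² + 5*R))/(R + R) = (-4 - R² + 6*R)/((2*R)) = (-4 - R² + 6*R)*(1/(2*R)) = (-4 - R² + 6*R)/(2*R))
M(-141) - g(32) = ⅚ - (3 - 2/32 - ½*32) = ⅚ - (3 - 2*1/32 - 16) = ⅚ - (3 - 1/16 - 16) = ⅚ - 1*(-209/16) = ⅚ + 209/16 = 667/48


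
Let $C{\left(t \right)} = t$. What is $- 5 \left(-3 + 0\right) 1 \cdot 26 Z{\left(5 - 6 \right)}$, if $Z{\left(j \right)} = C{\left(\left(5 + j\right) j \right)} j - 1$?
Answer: $1170$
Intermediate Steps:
$Z{\left(j \right)} = -1 + j^{2} \left(5 + j\right)$ ($Z{\left(j \right)} = \left(5 + j\right) j j - 1 = j \left(5 + j\right) j - 1 = j^{2} \left(5 + j\right) - 1 = -1 + j^{2} \left(5 + j\right)$)
$- 5 \left(-3 + 0\right) 1 \cdot 26 Z{\left(5 - 6 \right)} = - 5 \left(-3 + 0\right) 1 \cdot 26 \left(-1 + \left(5 - 6\right)^{2} \left(5 + \left(5 - 6\right)\right)\right) = - 5 \left(\left(-3\right) 1\right) 26 \left(-1 + \left(5 - 6\right)^{2} \left(5 + \left(5 - 6\right)\right)\right) = \left(-5\right) \left(-3\right) 26 \left(-1 + \left(-1\right)^{2} \left(5 - 1\right)\right) = 15 \cdot 26 \left(-1 + 1 \cdot 4\right) = 390 \left(-1 + 4\right) = 390 \cdot 3 = 1170$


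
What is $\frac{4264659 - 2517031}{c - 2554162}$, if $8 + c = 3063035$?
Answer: $\frac{26084}{7595} \approx 3.4344$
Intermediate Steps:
$c = 3063027$ ($c = -8 + 3063035 = 3063027$)
$\frac{4264659 - 2517031}{c - 2554162} = \frac{4264659 - 2517031}{3063027 - 2554162} = \frac{1747628}{508865} = 1747628 \cdot \frac{1}{508865} = \frac{26084}{7595}$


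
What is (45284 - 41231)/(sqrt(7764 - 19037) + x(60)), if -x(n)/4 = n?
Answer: -138960/9839 - 579*I*sqrt(11273)/9839 ≈ -14.123 - 6.2481*I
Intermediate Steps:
x(n) = -4*n
(45284 - 41231)/(sqrt(7764 - 19037) + x(60)) = (45284 - 41231)/(sqrt(7764 - 19037) - 4*60) = 4053/(sqrt(-11273) - 240) = 4053/(I*sqrt(11273) - 240) = 4053/(-240 + I*sqrt(11273))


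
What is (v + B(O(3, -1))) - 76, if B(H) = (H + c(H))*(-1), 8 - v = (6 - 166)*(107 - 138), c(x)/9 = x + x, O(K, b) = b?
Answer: -5009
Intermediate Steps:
c(x) = 18*x (c(x) = 9*(x + x) = 9*(2*x) = 18*x)
v = -4952 (v = 8 - (6 - 166)*(107 - 138) = 8 - (-160)*(-31) = 8 - 1*4960 = 8 - 4960 = -4952)
B(H) = -19*H (B(H) = (H + 18*H)*(-1) = (19*H)*(-1) = -19*H)
(v + B(O(3, -1))) - 76 = (-4952 - 19*(-1)) - 76 = (-4952 + 19) - 76 = -4933 - 76 = -5009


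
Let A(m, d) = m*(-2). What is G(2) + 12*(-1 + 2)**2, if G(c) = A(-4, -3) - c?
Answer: 18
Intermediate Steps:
A(m, d) = -2*m
G(c) = 8 - c (G(c) = -2*(-4) - c = 8 - c)
G(2) + 12*(-1 + 2)**2 = (8 - 1*2) + 12*(-1 + 2)**2 = (8 - 2) + 12*1**2 = 6 + 12*1 = 6 + 12 = 18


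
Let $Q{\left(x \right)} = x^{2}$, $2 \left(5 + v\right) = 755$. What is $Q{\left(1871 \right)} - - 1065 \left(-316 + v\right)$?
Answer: $\frac{7121627}{2} \approx 3.5608 \cdot 10^{6}$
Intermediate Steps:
$v = \frac{745}{2}$ ($v = -5 + \frac{1}{2} \cdot 755 = -5 + \frac{755}{2} = \frac{745}{2} \approx 372.5$)
$Q{\left(1871 \right)} - - 1065 \left(-316 + v\right) = 1871^{2} - - 1065 \left(-316 + \frac{745}{2}\right) = 3500641 - \left(-1065\right) \frac{113}{2} = 3500641 - - \frac{120345}{2} = 3500641 + \frac{120345}{2} = \frac{7121627}{2}$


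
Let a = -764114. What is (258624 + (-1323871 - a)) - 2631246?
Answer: -2932379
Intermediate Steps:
(258624 + (-1323871 - a)) - 2631246 = (258624 + (-1323871 - 1*(-764114))) - 2631246 = (258624 + (-1323871 + 764114)) - 2631246 = (258624 - 559757) - 2631246 = -301133 - 2631246 = -2932379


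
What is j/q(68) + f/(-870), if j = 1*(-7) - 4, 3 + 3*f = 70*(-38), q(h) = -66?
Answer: 1549/1305 ≈ 1.1870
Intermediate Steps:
f = -2663/3 (f = -1 + (70*(-38))/3 = -1 + (⅓)*(-2660) = -1 - 2660/3 = -2663/3 ≈ -887.67)
j = -11 (j = -7 - 4 = -11)
j/q(68) + f/(-870) = -11/(-66) - 2663/3/(-870) = -11*(-1/66) - 2663/3*(-1/870) = ⅙ + 2663/2610 = 1549/1305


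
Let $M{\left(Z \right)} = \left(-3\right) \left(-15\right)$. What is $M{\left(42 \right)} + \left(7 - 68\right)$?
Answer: $-16$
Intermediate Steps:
$M{\left(Z \right)} = 45$
$M{\left(42 \right)} + \left(7 - 68\right) = 45 + \left(7 - 68\right) = 45 - 61 = -16$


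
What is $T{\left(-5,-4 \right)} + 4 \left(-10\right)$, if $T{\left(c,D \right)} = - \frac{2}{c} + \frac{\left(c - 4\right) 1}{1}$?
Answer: $- \frac{243}{5} \approx -48.6$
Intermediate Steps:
$T{\left(c,D \right)} = -4 + c - \frac{2}{c}$ ($T{\left(c,D \right)} = - \frac{2}{c} + \left(-4 + c\right) 1 \cdot 1 = - \frac{2}{c} + \left(-4 + c\right) 1 = - \frac{2}{c} + \left(-4 + c\right) = -4 + c - \frac{2}{c}$)
$T{\left(-5,-4 \right)} + 4 \left(-10\right) = \left(-4 - 5 - \frac{2}{-5}\right) + 4 \left(-10\right) = \left(-4 - 5 - - \frac{2}{5}\right) - 40 = \left(-4 - 5 + \frac{2}{5}\right) - 40 = - \frac{43}{5} - 40 = - \frac{243}{5}$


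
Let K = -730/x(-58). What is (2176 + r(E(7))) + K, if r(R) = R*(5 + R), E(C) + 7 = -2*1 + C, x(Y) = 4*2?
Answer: 8315/4 ≈ 2078.8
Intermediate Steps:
x(Y) = 8
E(C) = -9 + C (E(C) = -7 + (-2*1 + C) = -7 + (-2 + C) = -9 + C)
K = -365/4 (K = -730/8 = -730*⅛ = -365/4 ≈ -91.250)
(2176 + r(E(7))) + K = (2176 + (-9 + 7)*(5 + (-9 + 7))) - 365/4 = (2176 - 2*(5 - 2)) - 365/4 = (2176 - 2*3) - 365/4 = (2176 - 6) - 365/4 = 2170 - 365/4 = 8315/4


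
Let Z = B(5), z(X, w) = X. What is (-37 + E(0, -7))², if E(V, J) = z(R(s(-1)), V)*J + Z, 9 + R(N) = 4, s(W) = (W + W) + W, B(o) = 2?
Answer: 0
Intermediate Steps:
s(W) = 3*W (s(W) = 2*W + W = 3*W)
R(N) = -5 (R(N) = -9 + 4 = -5)
Z = 2
E(V, J) = 2 - 5*J (E(V, J) = -5*J + 2 = 2 - 5*J)
(-37 + E(0, -7))² = (-37 + (2 - 5*(-7)))² = (-37 + (2 + 35))² = (-37 + 37)² = 0² = 0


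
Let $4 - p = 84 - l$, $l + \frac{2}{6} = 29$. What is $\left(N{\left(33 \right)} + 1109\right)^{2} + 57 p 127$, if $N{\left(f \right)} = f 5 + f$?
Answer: $1336647$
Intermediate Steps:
$l = \frac{86}{3}$ ($l = - \frac{1}{3} + 29 = \frac{86}{3} \approx 28.667$)
$p = - \frac{154}{3}$ ($p = 4 - \left(84 - \frac{86}{3}\right) = 4 - \frac{166}{3} = - \frac{154}{3} \approx -51.333$)
$N{\left(f \right)} = 6 f$ ($N{\left(f \right)} = 5 f + f = 6 f$)
$\left(N{\left(33 \right)} + 1109\right)^{2} + 57 p 127 = \left(6 \cdot 33 + 1109\right)^{2} + 57 \left(- \frac{154}{3}\right) 127 = \left(198 + 1109\right)^{2} - 371602 = 1307^{2} - 371602 = 1708249 - 371602 = 1336647$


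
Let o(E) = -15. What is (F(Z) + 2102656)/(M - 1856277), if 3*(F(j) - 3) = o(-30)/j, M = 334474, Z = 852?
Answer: -1791465463/1296576156 ≈ -1.3817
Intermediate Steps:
F(j) = 3 - 5/j (F(j) = 3 + (-15/j)/3 = 3 - 5/j)
(F(Z) + 2102656)/(M - 1856277) = ((3 - 5/852) + 2102656)/(334474 - 1856277) = ((3 - 5*1/852) + 2102656)/(-1521803) = ((3 - 5/852) + 2102656)*(-1/1521803) = (2551/852 + 2102656)*(-1/1521803) = (1791465463/852)*(-1/1521803) = -1791465463/1296576156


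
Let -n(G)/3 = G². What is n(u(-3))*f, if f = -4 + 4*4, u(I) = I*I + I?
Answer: -1296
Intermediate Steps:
u(I) = I + I² (u(I) = I² + I = I + I²)
n(G) = -3*G²
f = 12 (f = -4 + 16 = 12)
n(u(-3))*f = -3*9*(1 - 3)²*12 = -3*(-3*(-2))²*12 = -3*6²*12 = -3*36*12 = -108*12 = -1296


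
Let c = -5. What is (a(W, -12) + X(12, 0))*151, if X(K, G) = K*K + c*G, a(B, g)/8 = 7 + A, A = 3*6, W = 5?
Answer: 51944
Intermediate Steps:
A = 18
a(B, g) = 200 (a(B, g) = 8*(7 + 18) = 8*25 = 200)
X(K, G) = K**2 - 5*G (X(K, G) = K*K - 5*G = K**2 - 5*G)
(a(W, -12) + X(12, 0))*151 = (200 + (12**2 - 5*0))*151 = (200 + (144 + 0))*151 = (200 + 144)*151 = 344*151 = 51944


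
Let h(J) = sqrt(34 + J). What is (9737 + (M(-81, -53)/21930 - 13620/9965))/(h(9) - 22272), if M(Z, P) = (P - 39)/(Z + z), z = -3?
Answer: -33169383426255488/75880882468639815 - 8935717517849*sqrt(43)/455285294811838890 ≈ -0.43725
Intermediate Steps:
M(Z, P) = (-39 + P)/(-3 + Z) (M(Z, P) = (P - 39)/(Z - 3) = (-39 + P)/(-3 + Z))
(9737 + (M(-81, -53)/21930 - 13620/9965))/(h(9) - 22272) = (9737 + (((-39 - 53)/(-3 - 81))/21930 - 13620/9965))/(sqrt(34 + 9) - 22272) = (9737 + ((-92/(-84))*(1/21930) - 13620*1/9965))/(sqrt(43) - 22272) = (9737 + (-1/84*(-92)*(1/21930) - 2724/1993))/(-22272 + sqrt(43)) = (9737 + ((23/21)*(1/21930) - 2724/1993))/(-22272 + sqrt(43)) = (9737 + (23/460530 - 2724/1993))/(-22272 + sqrt(43)) = (9737 - 1254437881/917836290)/(-22272 + sqrt(43)) = 8935717517849/(917836290*(-22272 + sqrt(43)))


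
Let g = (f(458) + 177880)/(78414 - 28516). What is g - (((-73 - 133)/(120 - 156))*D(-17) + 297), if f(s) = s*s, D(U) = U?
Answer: -86202859/449082 ≈ -191.95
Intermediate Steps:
f(s) = s²
g = 193822/24949 (g = (458² + 177880)/(78414 - 28516) = (209764 + 177880)/49898 = 387644*(1/49898) = 193822/24949 ≈ 7.7687)
g - (((-73 - 133)/(120 - 156))*D(-17) + 297) = 193822/24949 - (((-73 - 133)/(120 - 156))*(-17) + 297) = 193822/24949 - (-206/(-36)*(-17) + 297) = 193822/24949 - (-206*(-1/36)*(-17) + 297) = 193822/24949 - ((103/18)*(-17) + 297) = 193822/24949 - (-1751/18 + 297) = 193822/24949 - 1*3595/18 = 193822/24949 - 3595/18 = -86202859/449082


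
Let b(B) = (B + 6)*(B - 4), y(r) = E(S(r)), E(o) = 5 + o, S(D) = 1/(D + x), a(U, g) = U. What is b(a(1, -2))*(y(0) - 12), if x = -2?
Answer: 315/2 ≈ 157.50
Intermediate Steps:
S(D) = 1/(-2 + D) (S(D) = 1/(D - 2) = 1/(-2 + D))
y(r) = 5 + 1/(-2 + r)
b(B) = (-4 + B)*(6 + B) (b(B) = (6 + B)*(-4 + B) = (-4 + B)*(6 + B))
b(a(1, -2))*(y(0) - 12) = (-24 + 1² + 2*1)*((-9 + 5*0)/(-2 + 0) - 12) = (-24 + 1 + 2)*((-9 + 0)/(-2) - 12) = -21*(-½*(-9) - 12) = -21*(9/2 - 12) = -21*(-15/2) = 315/2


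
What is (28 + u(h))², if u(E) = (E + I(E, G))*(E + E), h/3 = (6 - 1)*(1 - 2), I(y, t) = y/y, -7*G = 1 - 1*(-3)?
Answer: 200704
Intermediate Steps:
G = -4/7 (G = -(1 - 1*(-3))/7 = -(1 + 3)/7 = -⅐*4 = -4/7 ≈ -0.57143)
I(y, t) = 1
h = -15 (h = 3*((6 - 1)*(1 - 2)) = 3*(5*(-1)) = 3*(-5) = -15)
u(E) = 2*E*(1 + E) (u(E) = (E + 1)*(E + E) = (1 + E)*(2*E) = 2*E*(1 + E))
(28 + u(h))² = (28 + 2*(-15)*(1 - 15))² = (28 + 2*(-15)*(-14))² = (28 + 420)² = 448² = 200704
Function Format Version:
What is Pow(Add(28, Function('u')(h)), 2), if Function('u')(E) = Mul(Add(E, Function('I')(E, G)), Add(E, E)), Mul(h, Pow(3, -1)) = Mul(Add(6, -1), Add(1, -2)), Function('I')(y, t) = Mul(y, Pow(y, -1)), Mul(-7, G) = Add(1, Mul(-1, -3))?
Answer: 200704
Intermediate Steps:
G = Rational(-4, 7) (G = Mul(Rational(-1, 7), Add(1, Mul(-1, -3))) = Mul(Rational(-1, 7), Add(1, 3)) = Mul(Rational(-1, 7), 4) = Rational(-4, 7) ≈ -0.57143)
Function('I')(y, t) = 1
h = -15 (h = Mul(3, Mul(Add(6, -1), Add(1, -2))) = Mul(3, Mul(5, -1)) = Mul(3, -5) = -15)
Function('u')(E) = Mul(2, E, Add(1, E)) (Function('u')(E) = Mul(Add(E, 1), Add(E, E)) = Mul(Add(1, E), Mul(2, E)) = Mul(2, E, Add(1, E)))
Pow(Add(28, Function('u')(h)), 2) = Pow(Add(28, Mul(2, -15, Add(1, -15))), 2) = Pow(Add(28, Mul(2, -15, -14)), 2) = Pow(Add(28, 420), 2) = Pow(448, 2) = 200704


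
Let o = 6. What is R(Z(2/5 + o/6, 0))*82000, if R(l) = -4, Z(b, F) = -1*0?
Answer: -328000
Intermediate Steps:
Z(b, F) = 0
R(Z(2/5 + o/6, 0))*82000 = -4*82000 = -328000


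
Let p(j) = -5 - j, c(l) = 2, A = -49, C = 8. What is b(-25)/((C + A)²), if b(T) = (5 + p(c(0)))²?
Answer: 4/1681 ≈ 0.0023795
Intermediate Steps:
b(T) = 4 (b(T) = (5 + (-5 - 1*2))² = (5 + (-5 - 2))² = (5 - 7)² = (-2)² = 4)
b(-25)/((C + A)²) = 4/((8 - 49)²) = 4/((-41)²) = 4/1681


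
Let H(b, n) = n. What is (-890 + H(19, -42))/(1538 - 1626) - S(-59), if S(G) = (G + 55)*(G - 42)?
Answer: -8655/22 ≈ -393.41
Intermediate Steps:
S(G) = (-42 + G)*(55 + G) (S(G) = (55 + G)*(-42 + G) = (-42 + G)*(55 + G))
(-890 + H(19, -42))/(1538 - 1626) - S(-59) = (-890 - 42)/(1538 - 1626) - (-2310 + (-59)² + 13*(-59)) = -932/(-88) - (-2310 + 3481 - 767) = -932*(-1/88) - 1*404 = 233/22 - 404 = -8655/22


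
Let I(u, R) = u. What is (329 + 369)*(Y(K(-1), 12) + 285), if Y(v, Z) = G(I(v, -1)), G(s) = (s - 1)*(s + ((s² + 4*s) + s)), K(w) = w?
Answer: 205910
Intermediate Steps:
G(s) = (-1 + s)*(s² + 6*s) (G(s) = (-1 + s)*(s + (s² + 5*s)) = (-1 + s)*(s² + 6*s))
Y(v, Z) = v*(-6 + v² + 5*v)
(329 + 369)*(Y(K(-1), 12) + 285) = (329 + 369)*(-(-6 + (-1)² + 5*(-1)) + 285) = 698*(-(-6 + 1 - 5) + 285) = 698*(-1*(-10) + 285) = 698*(10 + 285) = 698*295 = 205910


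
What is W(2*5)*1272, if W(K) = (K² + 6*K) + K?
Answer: 216240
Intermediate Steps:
W(K) = K² + 7*K
W(2*5)*1272 = ((2*5)*(7 + 2*5))*1272 = (10*(7 + 10))*1272 = (10*17)*1272 = 170*1272 = 216240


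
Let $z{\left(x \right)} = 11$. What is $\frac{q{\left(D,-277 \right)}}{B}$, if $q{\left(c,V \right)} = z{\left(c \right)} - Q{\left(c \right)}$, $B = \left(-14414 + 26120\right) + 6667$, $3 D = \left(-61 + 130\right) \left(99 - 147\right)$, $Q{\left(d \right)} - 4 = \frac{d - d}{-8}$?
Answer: $\frac{7}{18373} \approx 0.00038099$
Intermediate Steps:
$Q{\left(d \right)} = 4$ ($Q{\left(d \right)} = 4 + \frac{d - d}{-8} = 4 + 0 \left(- \frac{1}{8}\right) = 4 + 0 = 4$)
$D = -1104$ ($D = \frac{\left(-61 + 130\right) \left(99 - 147\right)}{3} = \frac{69 \left(-48\right)}{3} = \frac{1}{3} \left(-3312\right) = -1104$)
$B = 18373$ ($B = 11706 + 6667 = 18373$)
$q{\left(c,V \right)} = 7$ ($q{\left(c,V \right)} = 11 - 4 = 7$)
$\frac{q{\left(D,-277 \right)}}{B} = \frac{7}{18373}$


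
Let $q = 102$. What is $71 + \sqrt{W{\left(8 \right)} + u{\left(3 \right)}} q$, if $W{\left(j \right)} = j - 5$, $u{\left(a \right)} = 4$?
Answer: $71 + 102 \sqrt{7} \approx 340.87$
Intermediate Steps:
$W{\left(j \right)} = -5 + j$ ($W{\left(j \right)} = j - 5 = -5 + j$)
$71 + \sqrt{W{\left(8 \right)} + u{\left(3 \right)}} q = 71 + \sqrt{\left(-5 + 8\right) + 4} \cdot 102 = 71 + \sqrt{3 + 4} \cdot 102 = 71 + \sqrt{7} \cdot 102 = 71 + 102 \sqrt{7}$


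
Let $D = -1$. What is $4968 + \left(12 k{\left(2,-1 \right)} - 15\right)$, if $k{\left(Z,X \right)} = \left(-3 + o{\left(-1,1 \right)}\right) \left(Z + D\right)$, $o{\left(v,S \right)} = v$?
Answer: $4905$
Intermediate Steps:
$k{\left(Z,X \right)} = 4 - 4 Z$ ($k{\left(Z,X \right)} = \left(-3 - 1\right) \left(Z - 1\right) = - 4 \left(-1 + Z\right) = 4 - 4 Z$)
$4968 + \left(12 k{\left(2,-1 \right)} - 15\right) = 4968 + \left(12 \left(4 - 8\right) - 15\right) = 4968 + \left(12 \left(-4\right) - 15\right) = 4968 - 63 = 4905$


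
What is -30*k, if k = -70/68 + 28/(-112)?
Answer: 1305/34 ≈ 38.382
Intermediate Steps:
k = -87/68 (k = -70*1/68 + 28*(-1/112) = -35/34 - ¼ = -87/68 ≈ -1.2794)
-30*k = -30*(-87/68) = 1305/34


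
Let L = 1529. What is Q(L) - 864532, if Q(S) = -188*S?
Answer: -1151984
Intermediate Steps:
Q(L) - 864532 = -188*1529 - 864532 = -287452 - 864532 = -1151984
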